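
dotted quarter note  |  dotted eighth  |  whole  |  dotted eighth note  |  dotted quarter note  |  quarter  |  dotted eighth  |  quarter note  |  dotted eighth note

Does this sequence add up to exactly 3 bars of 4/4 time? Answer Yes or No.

Yes

One bar of 4/4 = 16 sixteenth notes, so 3 bars = 48.
Convert each value to sixteenth notes: dotted quarter note = 6; dotted eighth = 3; whole = 16; dotted eighth note = 3; dotted quarter note = 6; quarter = 4; dotted eighth = 3; quarter note = 4; dotted eighth note = 3.
Total: 6 + 3 + 16 + 3 + 6 + 4 + 3 + 4 + 3 = 48.
48 equals 48, so the answer is Yes.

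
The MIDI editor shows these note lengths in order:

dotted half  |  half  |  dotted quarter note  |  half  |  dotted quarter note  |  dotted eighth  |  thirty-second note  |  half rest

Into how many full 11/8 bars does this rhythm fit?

One bar of 11/8 = 44 thirty-second notes.
Working in thirty-second notes: dotted half = 24; half = 16; dotted quarter note = 12; half = 16; dotted quarter note = 12; dotted eighth = 6; thirty-second note = 1; half rest = 16.
Adding: 24 + 16 + 12 + 16 + 12 + 6 + 1 + 16 = 103.
103 ÷ 44 = 2 complete bars with 15 left over.

2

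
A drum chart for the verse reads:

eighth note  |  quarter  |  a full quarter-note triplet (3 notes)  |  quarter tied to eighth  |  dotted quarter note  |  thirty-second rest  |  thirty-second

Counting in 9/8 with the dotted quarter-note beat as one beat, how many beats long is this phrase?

One dotted quarter-note beat = 12 thirty-second notes.
Working in thirty-second notes: eighth note = 4; quarter = 8; a full quarter-note triplet (3 notes) (three triplet quarters span one half) = 16; quarter tied to eighth (quarter + eighth) = 12; dotted quarter note = 12; thirty-second rest = 1; thirty-second = 1.
Total: 4 + 8 + 16 + 12 + 12 + 1 + 1 = 54.
54 ÷ 12 = 4.5 beats.

4.5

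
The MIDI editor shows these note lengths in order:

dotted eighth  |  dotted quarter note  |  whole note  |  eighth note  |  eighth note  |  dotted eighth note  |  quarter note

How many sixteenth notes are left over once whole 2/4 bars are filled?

4

One bar of 2/4 = 8 sixteenth notes.
Working in sixteenth notes: dotted eighth = 3; dotted quarter note = 6; whole note = 16; eighth note = 2; eighth note = 2; dotted eighth note = 3; quarter note = 4.
Sum: 3 + 6 + 16 + 2 + 2 + 3 + 4 = 36.
36 ÷ 8 = 4 complete bars with 4 sixteenth notes remaining.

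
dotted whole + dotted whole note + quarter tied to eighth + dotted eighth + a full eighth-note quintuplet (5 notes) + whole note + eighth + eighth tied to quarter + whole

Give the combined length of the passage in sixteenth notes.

Express everything in sixteenth notes: dotted whole = 24; dotted whole note = 24; quarter tied to eighth (quarter + eighth) = 6; dotted eighth = 3; a full eighth-note quintuplet (5 notes) (five quintuplet eighths span one half) = 8; whole note = 16; eighth = 2; eighth tied to quarter (eighth + quarter) = 6; whole = 16.
Total: 24 + 24 + 6 + 3 + 8 + 16 + 2 + 6 + 16 = 105 sixteenth notes.

105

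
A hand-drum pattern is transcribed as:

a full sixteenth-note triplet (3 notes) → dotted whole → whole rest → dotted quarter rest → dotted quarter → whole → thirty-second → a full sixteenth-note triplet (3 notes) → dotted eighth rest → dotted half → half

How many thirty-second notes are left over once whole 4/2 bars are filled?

One bar of 4/2 = 64 thirty-second notes.
In thirty-second notes: a full sixteenth-note triplet (3 notes) (three triplet sixteenths span one eighth) = 4; dotted whole = 48; whole rest = 32; dotted quarter rest = 12; dotted quarter = 12; whole = 32; thirty-second = 1; a full sixteenth-note triplet (3 notes) (three triplet sixteenths span one eighth) = 4; dotted eighth rest = 6; dotted half = 24; half = 16.
Altogether 4 + 48 + 32 + 12 + 12 + 32 + 1 + 4 + 6 + 24 + 16 = 191.
191 ÷ 64 = 2 complete bars with 63 thirty-second notes remaining.

63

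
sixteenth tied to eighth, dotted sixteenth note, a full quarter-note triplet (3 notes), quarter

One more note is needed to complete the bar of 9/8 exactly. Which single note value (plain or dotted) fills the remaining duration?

The bar of 9/8 = 36 thirty-second notes.
In thirty-second notes: sixteenth tied to eighth (sixteenth + eighth) = 6; dotted sixteenth note = 3; a full quarter-note triplet (3 notes) (three triplet quarters span one half) = 16; quarter = 8.
Altogether 6 + 3 + 16 + 8 = 33.
Remaining: 36 − 33 = 3 thirty-second notes, which is a dotted sixteenth note.

dotted sixteenth note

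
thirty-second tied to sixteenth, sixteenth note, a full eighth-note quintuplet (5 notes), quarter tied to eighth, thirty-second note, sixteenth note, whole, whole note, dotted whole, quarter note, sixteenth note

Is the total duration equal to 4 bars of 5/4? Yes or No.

No

One bar of 5/4 = 40 thirty-second notes, so 4 bars = 160.
Each duration in thirty-second notes: thirty-second tied to sixteenth (thirty-second + sixteenth) = 3; sixteenth note = 2; a full eighth-note quintuplet (5 notes) (five quintuplet eighths span one half) = 16; quarter tied to eighth (quarter + eighth) = 12; thirty-second note = 1; sixteenth note = 2; whole = 32; whole note = 32; dotted whole = 48; quarter note = 8; sixteenth note = 2.
Sum: 3 + 2 + 16 + 12 + 1 + 2 + 32 + 32 + 48 + 8 + 2 = 158.
158 falls short of 160, so the answer is No.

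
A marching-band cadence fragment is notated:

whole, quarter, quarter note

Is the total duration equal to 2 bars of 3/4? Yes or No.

One bar of 3/4 = 3 quarter notes, so 2 bars = 6.
Each duration in quarter notes: whole = 4; quarter = 1; quarter note = 1.
Adding: 4 + 1 + 1 = 6.
6 equals 6, so the answer is Yes.

Yes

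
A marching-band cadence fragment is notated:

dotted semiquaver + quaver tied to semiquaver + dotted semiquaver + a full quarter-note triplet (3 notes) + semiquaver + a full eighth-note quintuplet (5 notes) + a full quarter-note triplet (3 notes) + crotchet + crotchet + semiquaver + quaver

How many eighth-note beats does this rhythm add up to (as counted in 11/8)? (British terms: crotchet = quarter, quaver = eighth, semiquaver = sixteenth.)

One eighth-note beat = 4 thirty-second notes.
In thirty-second notes: dotted semiquaver = 3; quaver tied to semiquaver (quaver + semiquaver) = 6; dotted semiquaver = 3; a full quarter-note triplet (3 notes) (three triplet quarters span one half) = 16; semiquaver = 2; a full eighth-note quintuplet (5 notes) (five quintuplet eighths span one half) = 16; a full quarter-note triplet (3 notes) (three triplet quarters span one half) = 16; crotchet = 8; crotchet = 8; semiquaver = 2; quaver = 4.
Sum: 3 + 6 + 3 + 16 + 2 + 16 + 16 + 8 + 8 + 2 + 4 = 84.
84 ÷ 4 = 21 beats.

21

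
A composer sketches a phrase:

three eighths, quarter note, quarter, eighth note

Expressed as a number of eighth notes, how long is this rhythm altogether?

Working in eighth notes: eighth = 1; eighth = 1; eighth = 1; quarter note = 2; quarter = 2; eighth note = 1.
Adding: 1 + 1 + 1 + 2 + 2 + 1 = 8 eighth notes.

8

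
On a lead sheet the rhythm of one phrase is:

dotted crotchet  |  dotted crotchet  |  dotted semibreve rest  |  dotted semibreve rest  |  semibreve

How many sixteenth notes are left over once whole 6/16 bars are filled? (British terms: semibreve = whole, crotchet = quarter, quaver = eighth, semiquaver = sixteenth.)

One bar of 6/16 = 3 eighth notes.
In eighth notes: dotted crotchet = 3; dotted crotchet = 3; dotted semibreve rest = 12; dotted semibreve rest = 12; semibreve = 8.
Sum: 3 + 3 + 12 + 12 + 8 = 38.
38 ÷ 3 = 12 complete bars with 2 eighth notes remaining = 4 sixteenth notes.

4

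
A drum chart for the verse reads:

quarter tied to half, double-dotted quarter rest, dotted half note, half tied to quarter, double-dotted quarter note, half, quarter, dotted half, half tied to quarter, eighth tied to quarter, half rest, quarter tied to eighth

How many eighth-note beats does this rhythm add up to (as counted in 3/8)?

53

One eighth-note beat = 2 sixteenth notes.
Convert each value to sixteenth notes: quarter tied to half (quarter + half) = 12; double-dotted quarter rest = 7; dotted half note = 12; half tied to quarter (half + quarter) = 12; double-dotted quarter note = 7; half = 8; quarter = 4; dotted half = 12; half tied to quarter (half + quarter) = 12; eighth tied to quarter (eighth + quarter) = 6; half rest = 8; quarter tied to eighth (quarter + eighth) = 6.
Total: 12 + 7 + 12 + 12 + 7 + 8 + 4 + 12 + 12 + 6 + 8 + 6 = 106.
106 ÷ 2 = 53 beats.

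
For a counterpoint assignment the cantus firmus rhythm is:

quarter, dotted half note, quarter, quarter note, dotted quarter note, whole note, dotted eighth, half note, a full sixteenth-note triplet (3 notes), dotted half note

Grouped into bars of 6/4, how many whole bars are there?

2

One bar of 6/4 = 24 sixteenth notes.
Express everything in sixteenth notes: quarter = 4; dotted half note = 12; quarter = 4; quarter note = 4; dotted quarter note = 6; whole note = 16; dotted eighth = 3; half note = 8; a full sixteenth-note triplet (3 notes) (three triplet sixteenths span one eighth) = 2; dotted half note = 12.
Adding: 4 + 12 + 4 + 4 + 6 + 16 + 3 + 8 + 2 + 12 = 71.
71 ÷ 24 = 2 complete bars with 23 left over.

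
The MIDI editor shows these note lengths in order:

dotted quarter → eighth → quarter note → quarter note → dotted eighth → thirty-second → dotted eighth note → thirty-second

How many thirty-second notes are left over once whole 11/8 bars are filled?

One bar of 11/8 = 44 thirty-second notes.
Working in thirty-second notes: dotted quarter = 12; eighth = 4; quarter note = 8; quarter note = 8; dotted eighth = 6; thirty-second = 1; dotted eighth note = 6; thirty-second = 1.
Sum: 12 + 4 + 8 + 8 + 6 + 1 + 6 + 1 = 46.
46 ÷ 44 = 1 complete bar with 2 thirty-second notes remaining.

2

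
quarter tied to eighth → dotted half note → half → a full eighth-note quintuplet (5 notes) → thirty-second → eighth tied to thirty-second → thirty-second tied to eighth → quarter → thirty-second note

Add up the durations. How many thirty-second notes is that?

In thirty-second notes: quarter tied to eighth (quarter + eighth) = 12; dotted half note = 24; half = 16; a full eighth-note quintuplet (5 notes) (five quintuplet eighths span one half) = 16; thirty-second = 1; eighth tied to thirty-second (eighth + thirty-second) = 5; thirty-second tied to eighth (thirty-second + eighth) = 5; quarter = 8; thirty-second note = 1.
Adding: 12 + 24 + 16 + 16 + 1 + 5 + 5 + 8 + 1 = 88 thirty-second notes.

88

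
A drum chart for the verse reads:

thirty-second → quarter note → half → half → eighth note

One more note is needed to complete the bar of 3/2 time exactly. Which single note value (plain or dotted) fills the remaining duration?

The bar of 3/2 = 48 thirty-second notes.
Convert each value to thirty-second notes: thirty-second = 1; quarter note = 8; half = 16; half = 16; eighth note = 4.
Total: 1 + 8 + 16 + 16 + 4 = 45.
Remaining: 48 − 45 = 3 thirty-second notes, which is a dotted sixteenth note.

dotted sixteenth note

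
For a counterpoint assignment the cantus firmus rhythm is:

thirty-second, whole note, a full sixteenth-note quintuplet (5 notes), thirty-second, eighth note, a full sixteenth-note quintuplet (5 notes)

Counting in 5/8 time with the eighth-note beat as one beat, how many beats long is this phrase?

One eighth-note beat = 4 thirty-second notes.
Working in thirty-second notes: thirty-second = 1; whole note = 32; a full sixteenth-note quintuplet (5 notes) (five quintuplet sixteenths span one quarter) = 8; thirty-second = 1; eighth note = 4; a full sixteenth-note quintuplet (5 notes) (five quintuplet sixteenths span one quarter) = 8.
Total: 1 + 32 + 8 + 1 + 4 + 8 = 54.
54 ÷ 4 = 13.5 beats.

13.5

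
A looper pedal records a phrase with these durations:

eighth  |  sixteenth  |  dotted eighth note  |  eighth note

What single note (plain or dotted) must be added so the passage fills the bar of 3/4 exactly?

The bar of 3/4 = 12 sixteenth notes.
Convert each value to sixteenth notes: eighth = 2; sixteenth = 1; dotted eighth note = 3; eighth note = 2.
Altogether 2 + 1 + 3 + 2 = 8.
Remaining: 12 − 8 = 4 sixteenth notes, which is a quarter note.

quarter note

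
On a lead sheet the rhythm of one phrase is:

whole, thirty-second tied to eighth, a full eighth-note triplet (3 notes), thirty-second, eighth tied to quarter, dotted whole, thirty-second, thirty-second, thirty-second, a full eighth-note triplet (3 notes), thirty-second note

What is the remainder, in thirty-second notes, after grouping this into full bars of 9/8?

10

One bar of 9/8 = 36 thirty-second notes.
Convert each value to thirty-second notes: whole = 32; thirty-second tied to eighth (thirty-second + eighth) = 5; a full eighth-note triplet (3 notes) (three triplet eighths span one quarter) = 8; thirty-second = 1; eighth tied to quarter (eighth + quarter) = 12; dotted whole = 48; thirty-second = 1; thirty-second = 1; thirty-second = 1; a full eighth-note triplet (3 notes) (three triplet eighths span one quarter) = 8; thirty-second note = 1.
Altogether 32 + 5 + 8 + 1 + 12 + 48 + 1 + 1 + 1 + 8 + 1 = 118.
118 ÷ 36 = 3 complete bars with 10 thirty-second notes remaining.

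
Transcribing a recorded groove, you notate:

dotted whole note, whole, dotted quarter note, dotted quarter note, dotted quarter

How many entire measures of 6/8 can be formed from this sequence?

4

One bar of 6/8 = 6 eighth notes.
Express everything in eighth notes: dotted whole note = 12; whole = 8; dotted quarter note = 3; dotted quarter note = 3; dotted quarter = 3.
Total: 12 + 8 + 3 + 3 + 3 = 29.
29 ÷ 6 = 4 complete bars with 5 left over.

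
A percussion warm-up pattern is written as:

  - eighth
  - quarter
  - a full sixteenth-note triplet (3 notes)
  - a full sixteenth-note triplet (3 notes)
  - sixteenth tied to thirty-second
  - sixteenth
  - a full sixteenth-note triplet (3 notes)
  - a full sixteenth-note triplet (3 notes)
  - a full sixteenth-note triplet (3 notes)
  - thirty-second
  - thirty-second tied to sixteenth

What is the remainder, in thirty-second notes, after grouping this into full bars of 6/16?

One bar of 6/16 = 12 thirty-second notes.
Working in thirty-second notes: eighth = 4; quarter = 8; a full sixteenth-note triplet (3 notes) (three triplet sixteenths span one eighth) = 4; a full sixteenth-note triplet (3 notes) (three triplet sixteenths span one eighth) = 4; sixteenth tied to thirty-second (sixteenth + thirty-second) = 3; sixteenth = 2; a full sixteenth-note triplet (3 notes) (three triplet sixteenths span one eighth) = 4; a full sixteenth-note triplet (3 notes) (three triplet sixteenths span one eighth) = 4; a full sixteenth-note triplet (3 notes) (three triplet sixteenths span one eighth) = 4; thirty-second = 1; thirty-second tied to sixteenth (thirty-second + sixteenth) = 3.
Total: 4 + 8 + 4 + 4 + 3 + 2 + 4 + 4 + 4 + 1 + 3 = 41.
41 ÷ 12 = 3 complete bars with 5 thirty-second notes remaining.

5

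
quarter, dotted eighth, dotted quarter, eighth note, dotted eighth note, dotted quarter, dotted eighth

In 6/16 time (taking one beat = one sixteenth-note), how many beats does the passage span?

27

One sixteenth-note beat = 2 thirty-second notes.
In thirty-second notes: quarter = 8; dotted eighth = 6; dotted quarter = 12; eighth note = 4; dotted eighth note = 6; dotted quarter = 12; dotted eighth = 6.
Total: 8 + 6 + 12 + 4 + 6 + 12 + 6 = 54.
54 ÷ 2 = 27 beats.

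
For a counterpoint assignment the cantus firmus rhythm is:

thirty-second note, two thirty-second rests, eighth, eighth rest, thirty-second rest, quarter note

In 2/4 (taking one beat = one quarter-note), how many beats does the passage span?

2.5

One quarter-note beat = 8 thirty-second notes.
Working in thirty-second notes: thirty-second note = 1; thirty-second rest = 1; thirty-second rest = 1; eighth = 4; eighth rest = 4; thirty-second rest = 1; quarter note = 8.
Total: 1 + 1 + 1 + 4 + 4 + 1 + 8 = 20.
20 ÷ 8 = 2.5 beats.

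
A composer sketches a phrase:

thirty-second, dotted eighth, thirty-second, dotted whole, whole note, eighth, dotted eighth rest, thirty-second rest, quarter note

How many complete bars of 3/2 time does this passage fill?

One bar of 3/2 = 48 thirty-second notes.
Each duration in thirty-second notes: thirty-second = 1; dotted eighth = 6; thirty-second = 1; dotted whole = 48; whole note = 32; eighth = 4; dotted eighth rest = 6; thirty-second rest = 1; quarter note = 8.
Altogether 1 + 6 + 1 + 48 + 32 + 4 + 6 + 1 + 8 = 107.
107 ÷ 48 = 2 complete bars with 11 left over.

2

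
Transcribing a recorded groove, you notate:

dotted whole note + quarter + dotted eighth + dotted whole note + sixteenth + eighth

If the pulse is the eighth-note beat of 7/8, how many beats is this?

29

One eighth-note beat = 2 sixteenth notes.
In sixteenth notes: dotted whole note = 24; quarter = 4; dotted eighth = 3; dotted whole note = 24; sixteenth = 1; eighth = 2.
Sum: 24 + 4 + 3 + 24 + 1 + 2 = 58.
58 ÷ 2 = 29 beats.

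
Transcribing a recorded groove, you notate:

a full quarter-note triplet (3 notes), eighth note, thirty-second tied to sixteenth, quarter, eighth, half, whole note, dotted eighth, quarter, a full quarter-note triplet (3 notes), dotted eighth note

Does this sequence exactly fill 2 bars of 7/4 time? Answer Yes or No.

One bar of 7/4 = 56 thirty-second notes, so 2 bars = 112.
Convert each value to thirty-second notes: a full quarter-note triplet (3 notes) (three triplet quarters span one half) = 16; eighth note = 4; thirty-second tied to sixteenth (thirty-second + sixteenth) = 3; quarter = 8; eighth = 4; half = 16; whole note = 32; dotted eighth = 6; quarter = 8; a full quarter-note triplet (3 notes) (three triplet quarters span one half) = 16; dotted eighth note = 6.
Adding: 16 + 4 + 3 + 8 + 4 + 16 + 32 + 6 + 8 + 16 + 6 = 119.
119 exceeds 112, so the answer is No.

No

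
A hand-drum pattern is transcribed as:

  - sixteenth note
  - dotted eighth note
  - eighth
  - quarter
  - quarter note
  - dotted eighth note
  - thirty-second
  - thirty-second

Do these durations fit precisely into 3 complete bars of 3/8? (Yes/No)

One bar of 3/8 = 12 thirty-second notes, so 3 bars = 36.
In thirty-second notes: sixteenth note = 2; dotted eighth note = 6; eighth = 4; quarter = 8; quarter note = 8; dotted eighth note = 6; thirty-second = 1; thirty-second = 1.
Adding: 2 + 6 + 4 + 8 + 8 + 6 + 1 + 1 = 36.
36 equals 36, so the answer is Yes.

Yes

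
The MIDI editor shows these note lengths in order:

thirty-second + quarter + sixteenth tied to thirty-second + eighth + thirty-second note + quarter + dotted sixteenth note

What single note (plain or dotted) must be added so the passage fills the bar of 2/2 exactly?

eighth note

The bar of 2/2 = 32 thirty-second notes.
Express everything in thirty-second notes: thirty-second = 1; quarter = 8; sixteenth tied to thirty-second (sixteenth + thirty-second) = 3; eighth = 4; thirty-second note = 1; quarter = 8; dotted sixteenth note = 3.
Adding: 1 + 8 + 3 + 4 + 1 + 8 + 3 = 28.
Remaining: 32 − 28 = 4 thirty-second notes, which is a eighth note.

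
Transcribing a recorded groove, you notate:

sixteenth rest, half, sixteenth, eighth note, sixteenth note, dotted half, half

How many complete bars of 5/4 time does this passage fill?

1

One bar of 5/4 = 20 sixteenth notes.
In sixteenth notes: sixteenth rest = 1; half = 8; sixteenth = 1; eighth note = 2; sixteenth note = 1; dotted half = 12; half = 8.
Sum: 1 + 8 + 1 + 2 + 1 + 12 + 8 = 33.
33 ÷ 20 = 1 complete bar with 13 left over.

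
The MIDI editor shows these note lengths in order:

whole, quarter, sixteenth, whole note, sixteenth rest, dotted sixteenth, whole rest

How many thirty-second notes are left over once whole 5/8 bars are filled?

11

One bar of 5/8 = 20 thirty-second notes.
Express everything in thirty-second notes: whole = 32; quarter = 8; sixteenth = 2; whole note = 32; sixteenth rest = 2; dotted sixteenth = 3; whole rest = 32.
Total: 32 + 8 + 2 + 32 + 2 + 3 + 32 = 111.
111 ÷ 20 = 5 complete bars with 11 thirty-second notes remaining.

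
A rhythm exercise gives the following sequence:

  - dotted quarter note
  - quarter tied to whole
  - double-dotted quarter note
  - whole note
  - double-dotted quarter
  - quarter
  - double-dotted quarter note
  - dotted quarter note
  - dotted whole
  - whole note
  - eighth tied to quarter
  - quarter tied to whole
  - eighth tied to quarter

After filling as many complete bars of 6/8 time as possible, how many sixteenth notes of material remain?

One bar of 6/8 = 12 sixteenth notes.
Each duration in sixteenth notes: dotted quarter note = 6; quarter tied to whole (quarter + whole) = 20; double-dotted quarter note = 7; whole note = 16; double-dotted quarter = 7; quarter = 4; double-dotted quarter note = 7; dotted quarter note = 6; dotted whole = 24; whole note = 16; eighth tied to quarter (eighth + quarter) = 6; quarter tied to whole (quarter + whole) = 20; eighth tied to quarter (eighth + quarter) = 6.
Altogether 6 + 20 + 7 + 16 + 7 + 4 + 7 + 6 + 24 + 16 + 6 + 20 + 6 = 145.
145 ÷ 12 = 12 complete bars with 1 sixteenth note remaining.

1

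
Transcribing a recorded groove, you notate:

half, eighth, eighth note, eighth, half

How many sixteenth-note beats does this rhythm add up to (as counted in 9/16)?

One sixteenth-note beat = 2 thirty-second notes.
Working in thirty-second notes: half = 16; eighth = 4; eighth note = 4; eighth = 4; half = 16.
Adding: 16 + 4 + 4 + 4 + 16 = 44.
44 ÷ 2 = 22 beats.

22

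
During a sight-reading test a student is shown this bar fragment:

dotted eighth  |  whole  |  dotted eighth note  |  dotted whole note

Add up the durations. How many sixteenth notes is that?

46

Each duration in sixteenth notes: dotted eighth = 3; whole = 16; dotted eighth note = 3; dotted whole note = 24.
Adding: 3 + 16 + 3 + 24 = 46 sixteenth notes.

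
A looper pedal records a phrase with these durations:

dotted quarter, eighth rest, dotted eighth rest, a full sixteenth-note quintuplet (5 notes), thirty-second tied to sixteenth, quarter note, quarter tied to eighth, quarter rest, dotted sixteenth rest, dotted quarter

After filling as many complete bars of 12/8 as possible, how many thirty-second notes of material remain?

One bar of 12/8 = 48 thirty-second notes.
Express everything in thirty-second notes: dotted quarter = 12; eighth rest = 4; dotted eighth rest = 6; a full sixteenth-note quintuplet (5 notes) (five quintuplet sixteenths span one quarter) = 8; thirty-second tied to sixteenth (thirty-second + sixteenth) = 3; quarter note = 8; quarter tied to eighth (quarter + eighth) = 12; quarter rest = 8; dotted sixteenth rest = 3; dotted quarter = 12.
Adding: 12 + 4 + 6 + 8 + 3 + 8 + 12 + 8 + 3 + 12 = 76.
76 ÷ 48 = 1 complete bar with 28 thirty-second notes remaining.

28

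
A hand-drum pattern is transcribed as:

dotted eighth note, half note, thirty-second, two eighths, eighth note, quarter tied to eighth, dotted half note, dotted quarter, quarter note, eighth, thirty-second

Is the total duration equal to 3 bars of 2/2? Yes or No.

One bar of 2/2 = 32 thirty-second notes, so 3 bars = 96.
Express everything in thirty-second notes: dotted eighth note = 6; half note = 16; thirty-second = 1; eighth = 4; eighth = 4; eighth note = 4; quarter tied to eighth (quarter + eighth) = 12; dotted half note = 24; dotted quarter = 12; quarter note = 8; eighth = 4; thirty-second = 1.
Total: 6 + 16 + 1 + 4 + 4 + 4 + 12 + 24 + 12 + 8 + 4 + 1 = 96.
96 equals 96, so the answer is Yes.

Yes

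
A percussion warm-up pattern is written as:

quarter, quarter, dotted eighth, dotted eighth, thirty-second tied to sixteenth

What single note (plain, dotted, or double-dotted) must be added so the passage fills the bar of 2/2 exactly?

thirty-second note

The bar of 2/2 = 32 thirty-second notes.
In thirty-second notes: quarter = 8; quarter = 8; dotted eighth = 6; dotted eighth = 6; thirty-second tied to sixteenth (thirty-second + sixteenth) = 3.
Sum: 8 + 8 + 6 + 6 + 3 = 31.
Remaining: 32 − 31 = 1 thirty-second note, which is a thirty-second note.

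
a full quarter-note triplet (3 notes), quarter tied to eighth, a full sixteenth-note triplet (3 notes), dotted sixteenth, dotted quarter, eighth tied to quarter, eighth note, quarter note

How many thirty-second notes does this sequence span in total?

Working in thirty-second notes: a full quarter-note triplet (3 notes) (three triplet quarters span one half) = 16; quarter tied to eighth (quarter + eighth) = 12; a full sixteenth-note triplet (3 notes) (three triplet sixteenths span one eighth) = 4; dotted sixteenth = 3; dotted quarter = 12; eighth tied to quarter (eighth + quarter) = 12; eighth note = 4; quarter note = 8.
Sum: 16 + 12 + 4 + 3 + 12 + 12 + 4 + 8 = 71 thirty-second notes.

71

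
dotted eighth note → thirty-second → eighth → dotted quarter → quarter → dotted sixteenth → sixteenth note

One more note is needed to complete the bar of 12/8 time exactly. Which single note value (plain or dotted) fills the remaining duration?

The bar of 12/8 = 48 thirty-second notes.
Convert each value to thirty-second notes: dotted eighth note = 6; thirty-second = 1; eighth = 4; dotted quarter = 12; quarter = 8; dotted sixteenth = 3; sixteenth note = 2.
Altogether 6 + 1 + 4 + 12 + 8 + 3 + 2 = 36.
Remaining: 48 − 36 = 12 thirty-second notes, which is a dotted quarter note.

dotted quarter note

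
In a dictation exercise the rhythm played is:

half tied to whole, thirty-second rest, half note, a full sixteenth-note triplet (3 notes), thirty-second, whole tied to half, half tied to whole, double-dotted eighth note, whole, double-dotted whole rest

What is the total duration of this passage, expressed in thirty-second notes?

Working in thirty-second notes: half tied to whole (half + whole) = 48; thirty-second rest = 1; half note = 16; a full sixteenth-note triplet (3 notes) (three triplet sixteenths span one eighth) = 4; thirty-second = 1; whole tied to half (whole + half) = 48; half tied to whole (half + whole) = 48; double-dotted eighth note = 7; whole = 32; double-dotted whole rest = 56.
Adding: 48 + 1 + 16 + 4 + 1 + 48 + 48 + 7 + 32 + 56 = 261 thirty-second notes.

261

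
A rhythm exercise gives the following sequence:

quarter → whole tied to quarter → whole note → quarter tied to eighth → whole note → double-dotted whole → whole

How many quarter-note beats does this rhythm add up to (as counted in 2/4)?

26.5

One quarter-note beat = 2 eighth notes.
Convert each value to eighth notes: quarter = 2; whole tied to quarter (whole + quarter) = 10; whole note = 8; quarter tied to eighth (quarter + eighth) = 3; whole note = 8; double-dotted whole = 14; whole = 8.
Sum: 2 + 10 + 8 + 3 + 8 + 14 + 8 = 53.
53 ÷ 2 = 26.5 beats.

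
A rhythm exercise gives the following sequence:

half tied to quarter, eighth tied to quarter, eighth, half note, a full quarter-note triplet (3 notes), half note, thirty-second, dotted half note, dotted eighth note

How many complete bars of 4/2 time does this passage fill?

1

One bar of 4/2 = 64 thirty-second notes.
Working in thirty-second notes: half tied to quarter (half + quarter) = 24; eighth tied to quarter (eighth + quarter) = 12; eighth = 4; half note = 16; a full quarter-note triplet (3 notes) (three triplet quarters span one half) = 16; half note = 16; thirty-second = 1; dotted half note = 24; dotted eighth note = 6.
Altogether 24 + 12 + 4 + 16 + 16 + 16 + 1 + 24 + 6 = 119.
119 ÷ 64 = 1 complete bar with 55 left over.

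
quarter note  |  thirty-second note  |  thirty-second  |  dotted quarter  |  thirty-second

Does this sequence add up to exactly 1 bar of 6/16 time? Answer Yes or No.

No

One bar of 6/16 = 12 thirty-second notes.
Each duration in thirty-second notes: quarter note = 8; thirty-second note = 1; thirty-second = 1; dotted quarter = 12; thirty-second = 1.
Total: 8 + 1 + 1 + 12 + 1 = 23.
23 exceeds 12, so the answer is No.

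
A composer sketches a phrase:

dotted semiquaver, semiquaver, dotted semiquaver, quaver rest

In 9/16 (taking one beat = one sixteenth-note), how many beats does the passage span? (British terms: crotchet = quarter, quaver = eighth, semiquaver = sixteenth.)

One sixteenth-note beat = 2 thirty-second notes.
Convert each value to thirty-second notes: dotted semiquaver = 3; semiquaver = 2; dotted semiquaver = 3; quaver rest = 4.
Sum: 3 + 2 + 3 + 4 = 12.
12 ÷ 2 = 6 beats.

6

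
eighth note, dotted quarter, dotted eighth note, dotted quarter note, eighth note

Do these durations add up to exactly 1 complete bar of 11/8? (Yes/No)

One bar of 11/8 = 22 sixteenth notes.
In sixteenth notes: eighth note = 2; dotted quarter = 6; dotted eighth note = 3; dotted quarter note = 6; eighth note = 2.
Adding: 2 + 6 + 3 + 6 + 2 = 19.
19 falls short of 22, so the answer is No.

No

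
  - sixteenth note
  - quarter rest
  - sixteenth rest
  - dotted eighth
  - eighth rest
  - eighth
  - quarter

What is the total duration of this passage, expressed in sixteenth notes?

Convert each value to sixteenth notes: sixteenth note = 1; quarter rest = 4; sixteenth rest = 1; dotted eighth = 3; eighth rest = 2; eighth = 2; quarter = 4.
Altogether 1 + 4 + 1 + 3 + 2 + 2 + 4 = 17 sixteenth notes.

17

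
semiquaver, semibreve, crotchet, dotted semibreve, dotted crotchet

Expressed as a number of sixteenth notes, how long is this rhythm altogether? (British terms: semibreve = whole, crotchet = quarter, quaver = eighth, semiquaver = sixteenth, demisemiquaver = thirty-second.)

51

Express everything in sixteenth notes: semiquaver = 1; semibreve = 16; crotchet = 4; dotted semibreve = 24; dotted crotchet = 6.
Sum: 1 + 16 + 4 + 24 + 6 = 51 sixteenth notes.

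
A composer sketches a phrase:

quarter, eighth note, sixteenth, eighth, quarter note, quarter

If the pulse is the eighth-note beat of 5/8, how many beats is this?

8.5

One eighth-note beat = 2 sixteenth notes.
In sixteenth notes: quarter = 4; eighth note = 2; sixteenth = 1; eighth = 2; quarter note = 4; quarter = 4.
Adding: 4 + 2 + 1 + 2 + 4 + 4 = 17.
17 ÷ 2 = 8.5 beats.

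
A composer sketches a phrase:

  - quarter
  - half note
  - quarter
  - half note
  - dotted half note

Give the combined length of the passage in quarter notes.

Express everything in quarter notes: quarter = 1; half note = 2; quarter = 1; half note = 2; dotted half note = 3.
Altogether 1 + 2 + 1 + 2 + 3 = 9 quarter notes.

9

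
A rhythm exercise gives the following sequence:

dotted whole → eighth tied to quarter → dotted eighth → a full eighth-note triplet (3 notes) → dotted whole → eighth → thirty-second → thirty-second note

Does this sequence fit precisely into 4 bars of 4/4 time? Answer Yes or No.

Yes

One bar of 4/4 = 32 thirty-second notes, so 4 bars = 128.
Working in thirty-second notes: dotted whole = 48; eighth tied to quarter (eighth + quarter) = 12; dotted eighth = 6; a full eighth-note triplet (3 notes) (three triplet eighths span one quarter) = 8; dotted whole = 48; eighth = 4; thirty-second = 1; thirty-second note = 1.
Altogether 48 + 12 + 6 + 8 + 48 + 4 + 1 + 1 = 128.
128 equals 128, so the answer is Yes.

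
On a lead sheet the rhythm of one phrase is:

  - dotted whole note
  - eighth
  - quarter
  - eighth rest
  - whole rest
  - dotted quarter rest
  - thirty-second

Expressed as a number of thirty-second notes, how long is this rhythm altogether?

109

Each duration in thirty-second notes: dotted whole note = 48; eighth = 4; quarter = 8; eighth rest = 4; whole rest = 32; dotted quarter rest = 12; thirty-second = 1.
Sum: 48 + 4 + 8 + 4 + 32 + 12 + 1 = 109 thirty-second notes.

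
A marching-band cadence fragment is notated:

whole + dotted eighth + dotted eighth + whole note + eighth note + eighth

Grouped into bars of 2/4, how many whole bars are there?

One bar of 2/4 = 8 sixteenth notes.
Each duration in sixteenth notes: whole = 16; dotted eighth = 3; dotted eighth = 3; whole note = 16; eighth note = 2; eighth = 2.
Total: 16 + 3 + 3 + 16 + 2 + 2 = 42.
42 ÷ 8 = 5 complete bars with 2 left over.

5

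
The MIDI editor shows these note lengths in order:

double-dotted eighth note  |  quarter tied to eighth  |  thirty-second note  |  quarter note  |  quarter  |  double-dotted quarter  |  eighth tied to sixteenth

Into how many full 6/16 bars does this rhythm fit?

One bar of 6/16 = 12 thirty-second notes.
Express everything in thirty-second notes: double-dotted eighth note = 7; quarter tied to eighth (quarter + eighth) = 12; thirty-second note = 1; quarter note = 8; quarter = 8; double-dotted quarter = 14; eighth tied to sixteenth (eighth + sixteenth) = 6.
Sum: 7 + 12 + 1 + 8 + 8 + 14 + 6 = 56.
56 ÷ 12 = 4 complete bars with 8 left over.

4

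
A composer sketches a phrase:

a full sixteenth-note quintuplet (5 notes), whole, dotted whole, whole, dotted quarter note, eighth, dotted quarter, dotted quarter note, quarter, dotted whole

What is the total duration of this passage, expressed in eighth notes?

54

Working in eighth notes: a full sixteenth-note quintuplet (5 notes) (five quintuplet sixteenths span one quarter) = 2; whole = 8; dotted whole = 12; whole = 8; dotted quarter note = 3; eighth = 1; dotted quarter = 3; dotted quarter note = 3; quarter = 2; dotted whole = 12.
Altogether 2 + 8 + 12 + 8 + 3 + 1 + 3 + 3 + 2 + 12 = 54 eighth notes.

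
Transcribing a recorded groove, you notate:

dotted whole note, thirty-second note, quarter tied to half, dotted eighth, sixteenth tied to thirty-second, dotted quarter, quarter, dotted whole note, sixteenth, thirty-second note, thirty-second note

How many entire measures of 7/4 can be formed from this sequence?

2

One bar of 7/4 = 56 thirty-second notes.
Working in thirty-second notes: dotted whole note = 48; thirty-second note = 1; quarter tied to half (quarter + half) = 24; dotted eighth = 6; sixteenth tied to thirty-second (sixteenth + thirty-second) = 3; dotted quarter = 12; quarter = 8; dotted whole note = 48; sixteenth = 2; thirty-second note = 1; thirty-second note = 1.
Sum: 48 + 1 + 24 + 6 + 3 + 12 + 8 + 48 + 2 + 1 + 1 = 154.
154 ÷ 56 = 2 complete bars with 42 left over.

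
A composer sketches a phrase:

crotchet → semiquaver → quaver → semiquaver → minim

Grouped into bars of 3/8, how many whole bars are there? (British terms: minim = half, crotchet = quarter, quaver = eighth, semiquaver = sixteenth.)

2

One bar of 3/8 = 6 sixteenth notes.
Working in sixteenth notes: crotchet = 4; semiquaver = 1; quaver = 2; semiquaver = 1; minim = 8.
Total: 4 + 1 + 2 + 1 + 8 = 16.
16 ÷ 6 = 2 complete bars with 4 left over.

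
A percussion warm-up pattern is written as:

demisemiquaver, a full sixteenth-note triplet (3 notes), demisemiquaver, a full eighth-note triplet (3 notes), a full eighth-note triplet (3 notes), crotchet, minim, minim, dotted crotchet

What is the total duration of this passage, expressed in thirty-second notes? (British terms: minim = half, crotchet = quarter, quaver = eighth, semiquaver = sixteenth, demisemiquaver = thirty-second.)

74

In thirty-second notes: demisemiquaver = 1; a full sixteenth-note triplet (3 notes) (three triplet sixteenths span one eighth) = 4; demisemiquaver = 1; a full eighth-note triplet (3 notes) (three triplet eighths span one quarter) = 8; a full eighth-note triplet (3 notes) (three triplet eighths span one quarter) = 8; crotchet = 8; minim = 16; minim = 16; dotted crotchet = 12.
Total: 1 + 4 + 1 + 8 + 8 + 8 + 16 + 16 + 12 = 74 thirty-second notes.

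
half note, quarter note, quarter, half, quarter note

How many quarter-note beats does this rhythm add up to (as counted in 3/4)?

One quarter-note beat = 2 eighth notes.
Express everything in eighth notes: half note = 4; quarter note = 2; quarter = 2; half = 4; quarter note = 2.
Total: 4 + 2 + 2 + 4 + 2 = 14.
14 ÷ 2 = 7 beats.

7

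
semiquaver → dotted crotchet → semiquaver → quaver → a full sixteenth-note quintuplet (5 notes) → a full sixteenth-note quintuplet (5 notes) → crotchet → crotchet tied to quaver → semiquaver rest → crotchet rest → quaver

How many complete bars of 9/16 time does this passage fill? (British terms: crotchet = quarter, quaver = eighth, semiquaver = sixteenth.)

One bar of 9/16 = 9 sixteenth notes.
In sixteenth notes: semiquaver = 1; dotted crotchet = 6; semiquaver = 1; quaver = 2; a full sixteenth-note quintuplet (5 notes) (five quintuplet sixteenths span one quarter) = 4; a full sixteenth-note quintuplet (5 notes) (five quintuplet sixteenths span one quarter) = 4; crotchet = 4; crotchet tied to quaver (crotchet + quaver) = 6; semiquaver rest = 1; crotchet rest = 4; quaver = 2.
Altogether 1 + 6 + 1 + 2 + 4 + 4 + 4 + 6 + 1 + 4 + 2 = 35.
35 ÷ 9 = 3 complete bars with 8 left over.

3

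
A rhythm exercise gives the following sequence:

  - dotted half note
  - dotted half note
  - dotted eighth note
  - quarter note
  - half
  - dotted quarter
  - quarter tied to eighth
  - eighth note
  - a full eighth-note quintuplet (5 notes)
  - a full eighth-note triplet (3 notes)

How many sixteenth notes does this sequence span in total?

65

Convert each value to sixteenth notes: dotted half note = 12; dotted half note = 12; dotted eighth note = 3; quarter note = 4; half = 8; dotted quarter = 6; quarter tied to eighth (quarter + eighth) = 6; eighth note = 2; a full eighth-note quintuplet (5 notes) (five quintuplet eighths span one half) = 8; a full eighth-note triplet (3 notes) (three triplet eighths span one quarter) = 4.
Total: 12 + 12 + 3 + 4 + 8 + 6 + 6 + 2 + 8 + 4 = 65 sixteenth notes.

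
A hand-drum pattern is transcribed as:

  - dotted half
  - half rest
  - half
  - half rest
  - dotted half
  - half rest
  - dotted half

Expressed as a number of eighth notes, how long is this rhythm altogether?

In eighth notes: dotted half = 6; half rest = 4; half = 4; half rest = 4; dotted half = 6; half rest = 4; dotted half = 6.
Sum: 6 + 4 + 4 + 4 + 6 + 4 + 6 = 34 eighth notes.

34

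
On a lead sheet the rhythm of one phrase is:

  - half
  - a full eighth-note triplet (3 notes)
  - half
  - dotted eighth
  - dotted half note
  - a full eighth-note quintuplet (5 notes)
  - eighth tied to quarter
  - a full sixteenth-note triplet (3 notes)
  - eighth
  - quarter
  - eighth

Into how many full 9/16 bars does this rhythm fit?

6

One bar of 9/16 = 9 sixteenth notes.
Working in sixteenth notes: half = 8; a full eighth-note triplet (3 notes) (three triplet eighths span one quarter) = 4; half = 8; dotted eighth = 3; dotted half note = 12; a full eighth-note quintuplet (5 notes) (five quintuplet eighths span one half) = 8; eighth tied to quarter (eighth + quarter) = 6; a full sixteenth-note triplet (3 notes) (three triplet sixteenths span one eighth) = 2; eighth = 2; quarter = 4; eighth = 2.
Total: 8 + 4 + 8 + 3 + 12 + 8 + 6 + 2 + 2 + 4 + 2 = 59.
59 ÷ 9 = 6 complete bars with 5 left over.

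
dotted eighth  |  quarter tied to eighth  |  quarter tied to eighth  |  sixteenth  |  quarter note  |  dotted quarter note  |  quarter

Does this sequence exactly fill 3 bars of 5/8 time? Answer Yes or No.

One bar of 5/8 = 10 sixteenth notes, so 3 bars = 30.
Convert each value to sixteenth notes: dotted eighth = 3; quarter tied to eighth (quarter + eighth) = 6; quarter tied to eighth (quarter + eighth) = 6; sixteenth = 1; quarter note = 4; dotted quarter note = 6; quarter = 4.
Adding: 3 + 6 + 6 + 1 + 4 + 6 + 4 = 30.
30 equals 30, so the answer is Yes.

Yes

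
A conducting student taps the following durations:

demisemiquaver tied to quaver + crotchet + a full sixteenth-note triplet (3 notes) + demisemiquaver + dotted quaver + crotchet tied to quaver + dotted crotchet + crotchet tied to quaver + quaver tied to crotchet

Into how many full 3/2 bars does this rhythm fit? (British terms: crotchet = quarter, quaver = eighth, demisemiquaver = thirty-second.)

1

One bar of 3/2 = 48 thirty-second notes.
In thirty-second notes: demisemiquaver tied to quaver (demisemiquaver + quaver) = 5; crotchet = 8; a full sixteenth-note triplet (3 notes) (three triplet sixteenths span one eighth) = 4; demisemiquaver = 1; dotted quaver = 6; crotchet tied to quaver (crotchet + quaver) = 12; dotted crotchet = 12; crotchet tied to quaver (crotchet + quaver) = 12; quaver tied to crotchet (quaver + crotchet) = 12.
Altogether 5 + 8 + 4 + 1 + 6 + 12 + 12 + 12 + 12 = 72.
72 ÷ 48 = 1 complete bar with 24 left over.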